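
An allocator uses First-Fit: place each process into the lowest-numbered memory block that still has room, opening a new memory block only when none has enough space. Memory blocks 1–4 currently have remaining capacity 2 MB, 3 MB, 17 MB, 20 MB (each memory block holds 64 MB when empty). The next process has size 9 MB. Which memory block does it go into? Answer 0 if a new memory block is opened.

3

Memory blocks with room: memory block 3 (17 MB), memory block 4 (20 MB).
The first with room is memory block 3.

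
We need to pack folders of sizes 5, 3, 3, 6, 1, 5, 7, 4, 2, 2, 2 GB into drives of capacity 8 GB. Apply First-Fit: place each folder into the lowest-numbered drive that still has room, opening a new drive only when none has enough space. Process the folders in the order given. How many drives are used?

5 GB → drive 1 (remaining 3 GB)
3 GB → drive 1 (remaining 0 GB)
3 GB → drive 2 (remaining 5 GB)
6 GB → drive 3 (remaining 2 GB)
1 GB → drive 2 (remaining 4 GB)
5 GB → drive 4 (remaining 3 GB)
7 GB → drive 5 (remaining 1 GB)
4 GB → drive 2 (remaining 0 GB)
2 GB → drive 3 (remaining 0 GB)
2 GB → drive 4 (remaining 1 GB)
2 GB → drive 6 (remaining 6 GB)
Final drives: [5,3] [3,1,4] [6,2] [5,2] [7] [2].

6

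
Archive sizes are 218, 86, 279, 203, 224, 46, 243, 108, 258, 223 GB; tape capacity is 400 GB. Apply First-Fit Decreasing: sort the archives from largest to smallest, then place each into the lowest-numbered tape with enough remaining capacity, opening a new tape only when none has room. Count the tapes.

Sorted descending: 279, 258, 243, 224, 223, 218, 203, 108, 86, 46.
Put 279 GB in tape 1; 121 GB remain.
Put 258 GB in tape 2; 142 GB remain.
Put 243 GB in tape 3; 157 GB remain.
Put 224 GB in tape 4; 176 GB remain.
Put 223 GB in tape 5; 177 GB remain.
Put 218 GB in tape 6; 182 GB remain.
Put 203 GB in tape 7; 197 GB remain.
Put 108 GB in tape 1; 13 GB remain.
Put 86 GB in tape 2; 56 GB remain.
Put 46 GB in tape 2; 10 GB remain.

7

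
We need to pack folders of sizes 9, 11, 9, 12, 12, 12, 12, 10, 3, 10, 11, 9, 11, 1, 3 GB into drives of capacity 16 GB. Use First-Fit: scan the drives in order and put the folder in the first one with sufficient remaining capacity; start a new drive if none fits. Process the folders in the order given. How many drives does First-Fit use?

9 GB → drive 1 (remaining 7 GB)
11 GB → drive 2 (remaining 5 GB)
9 GB → drive 3 (remaining 7 GB)
12 GB → drive 4 (remaining 4 GB)
12 GB → drive 5 (remaining 4 GB)
12 GB → drive 6 (remaining 4 GB)
12 GB → drive 7 (remaining 4 GB)
10 GB → drive 8 (remaining 6 GB)
3 GB → drive 1 (remaining 4 GB)
10 GB → drive 9 (remaining 6 GB)
11 GB → drive 10 (remaining 5 GB)
9 GB → drive 11 (remaining 7 GB)
11 GB → drive 12 (remaining 5 GB)
1 GB → drive 1 (remaining 3 GB)
3 GB → drive 1 (remaining 0 GB)
Final drives: [9,3,1,3] [11] [9] [12] [12] [12] [12] [10] [10] [11] [9] [11].

12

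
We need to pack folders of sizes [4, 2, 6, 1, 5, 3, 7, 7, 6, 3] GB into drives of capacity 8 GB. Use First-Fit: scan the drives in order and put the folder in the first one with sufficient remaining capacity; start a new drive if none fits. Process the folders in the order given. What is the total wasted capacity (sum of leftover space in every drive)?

4 GB → drive 1 (remaining 4 GB)
2 GB → drive 1 (remaining 2 GB)
6 GB → drive 2 (remaining 2 GB)
1 GB → drive 1 (remaining 1 GB)
5 GB → drive 3 (remaining 3 GB)
3 GB → drive 3 (remaining 0 GB)
7 GB → drive 4 (remaining 1 GB)
7 GB → drive 5 (remaining 1 GB)
6 GB → drive 6 (remaining 2 GB)
3 GB → drive 7 (remaining 5 GB)
7 drives × 8 GB = 56 GB; used 44 GB; unused 12 GB.

12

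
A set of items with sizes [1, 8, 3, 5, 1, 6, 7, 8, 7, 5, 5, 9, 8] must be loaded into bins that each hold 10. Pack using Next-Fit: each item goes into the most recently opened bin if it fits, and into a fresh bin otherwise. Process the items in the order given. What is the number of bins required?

9

bin 1: place 1, 9 left
bin 1: place 8, 1 left
bin 2: place 3, 7 left
bin 2: place 5, 2 left
bin 2: place 1, 1 left
bin 3: place 6, 4 left
bin 4: place 7, 3 left
bin 5: place 8, 2 left
bin 6: place 7, 3 left
bin 7: place 5, 5 left
bin 7: place 5, 0 left
bin 8: place 9, 1 left
bin 9: place 8, 2 left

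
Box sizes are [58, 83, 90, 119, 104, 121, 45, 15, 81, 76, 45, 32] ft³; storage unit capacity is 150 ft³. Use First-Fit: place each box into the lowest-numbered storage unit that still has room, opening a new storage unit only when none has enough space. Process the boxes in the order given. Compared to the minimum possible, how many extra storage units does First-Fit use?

0

First-Fit: [58,83] [90,45,15] [119] [104,45] [121] [81,32] [76] → 7 storage units.
7 boxes exceed 75 ft³ (half the capacity), and no two of those can share a storage unit, so at least 7 storage units are needed.
So 7 is already optimal.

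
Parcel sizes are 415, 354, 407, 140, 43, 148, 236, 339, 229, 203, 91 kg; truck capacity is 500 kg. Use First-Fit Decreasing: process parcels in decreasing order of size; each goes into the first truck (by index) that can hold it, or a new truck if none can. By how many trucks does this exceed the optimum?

First-Fit Decreasing: [415,43] [407,91] [354,140] [339,148] [236,229] [203] → 6 trucks.
Total size 2605 kg; any packing needs at least ⌈2605/500⌉ = 6 trucks.
So 6 is already optimal.

0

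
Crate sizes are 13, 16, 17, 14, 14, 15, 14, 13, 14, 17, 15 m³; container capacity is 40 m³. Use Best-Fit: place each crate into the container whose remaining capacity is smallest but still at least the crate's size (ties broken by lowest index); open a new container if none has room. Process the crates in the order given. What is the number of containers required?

6 containers

13 m³ → container 1 (remaining 27 m³)
16 m³ → container 1 (remaining 11 m³)
17 m³ → container 2 (remaining 23 m³)
14 m³ → container 2 (remaining 9 m³)
14 m³ → container 3 (remaining 26 m³)
15 m³ → container 3 (remaining 11 m³)
14 m³ → container 4 (remaining 26 m³)
13 m³ → container 4 (remaining 13 m³)
14 m³ → container 5 (remaining 26 m³)
17 m³ → container 5 (remaining 9 m³)
15 m³ → container 6 (remaining 25 m³)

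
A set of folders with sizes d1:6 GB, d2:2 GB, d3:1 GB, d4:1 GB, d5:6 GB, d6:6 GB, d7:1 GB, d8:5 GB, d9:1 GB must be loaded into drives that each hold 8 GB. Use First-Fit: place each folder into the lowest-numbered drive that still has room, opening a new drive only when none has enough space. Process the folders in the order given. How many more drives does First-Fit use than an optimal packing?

0

First-Fit: [6,2] [1,1,6] [6,1,1] [5] → 4 drives.
Total size 29 GB; any packing needs at least ⌈29/8⌉ = 4 drives.
So 4 is already optimal.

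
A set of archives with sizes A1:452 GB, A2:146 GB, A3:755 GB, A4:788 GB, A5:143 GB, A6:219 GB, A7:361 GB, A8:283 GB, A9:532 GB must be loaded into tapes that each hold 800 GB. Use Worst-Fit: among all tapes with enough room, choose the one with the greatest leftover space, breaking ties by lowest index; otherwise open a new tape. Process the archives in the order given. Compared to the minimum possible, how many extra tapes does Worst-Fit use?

Worst-Fit: [452,146,143] [755] [788] [219,361] [283] [532] → 6 tapes.
Total size 3679 GB; any packing needs at least ⌈3679/800⌉ = 5 tapes.
An optimal packing achieves that bound: [788] [755] [532,219] [452,283] [361,146,143] → 5 tapes.
Excess: 6 − 5 = 1.

1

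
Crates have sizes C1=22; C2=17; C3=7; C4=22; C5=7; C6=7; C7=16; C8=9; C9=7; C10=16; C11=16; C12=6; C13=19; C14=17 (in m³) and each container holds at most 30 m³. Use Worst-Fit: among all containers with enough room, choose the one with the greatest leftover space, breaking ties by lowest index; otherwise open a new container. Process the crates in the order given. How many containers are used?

Put C1 (22 m³) in container 1; 8 m³ remain.
Put C2 (17 m³) in container 2; 13 m³ remain.
Put C3 (7 m³) in container 2; 6 m³ remain.
Put C4 (22 m³) in container 3; 8 m³ remain.
Put C5 (7 m³) in container 1; 1 m³ remain.
Put C6 (7 m³) in container 3; 1 m³ remain.
Put C7 (16 m³) in container 4; 14 m³ remain.
Put C8 (9 m³) in container 4; 5 m³ remain.
Put C9 (7 m³) in container 5; 23 m³ remain.
Put C10 (16 m³) in container 5; 7 m³ remain.
Put C11 (16 m³) in container 6; 14 m³ remain.
Put C12 (6 m³) in container 6; 8 m³ remain.
Put C13 (19 m³) in container 7; 11 m³ remain.
Put C14 (17 m³) in container 8; 13 m³ remain.

8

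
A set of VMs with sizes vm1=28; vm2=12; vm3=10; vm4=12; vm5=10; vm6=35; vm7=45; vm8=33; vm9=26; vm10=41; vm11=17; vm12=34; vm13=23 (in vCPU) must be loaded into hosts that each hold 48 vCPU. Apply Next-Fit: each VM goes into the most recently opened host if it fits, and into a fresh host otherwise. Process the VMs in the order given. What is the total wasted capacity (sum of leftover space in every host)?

154

vm1 (28 vCPU) → host 1 (remaining 20 vCPU)
vm2 (12 vCPU) → host 1 (remaining 8 vCPU)
vm3 (10 vCPU) → host 2 (remaining 38 vCPU)
vm4 (12 vCPU) → host 2 (remaining 26 vCPU)
vm5 (10 vCPU) → host 2 (remaining 16 vCPU)
vm6 (35 vCPU) → host 3 (remaining 13 vCPU)
vm7 (45 vCPU) → host 4 (remaining 3 vCPU)
vm8 (33 vCPU) → host 5 (remaining 15 vCPU)
vm9 (26 vCPU) → host 6 (remaining 22 vCPU)
vm10 (41 vCPU) → host 7 (remaining 7 vCPU)
vm11 (17 vCPU) → host 8 (remaining 31 vCPU)
vm12 (34 vCPU) → host 9 (remaining 14 vCPU)
vm13 (23 vCPU) → host 10 (remaining 25 vCPU)
10 hosts × 48 vCPU = 480 vCPU; used 326 vCPU; unused 154 vCPU.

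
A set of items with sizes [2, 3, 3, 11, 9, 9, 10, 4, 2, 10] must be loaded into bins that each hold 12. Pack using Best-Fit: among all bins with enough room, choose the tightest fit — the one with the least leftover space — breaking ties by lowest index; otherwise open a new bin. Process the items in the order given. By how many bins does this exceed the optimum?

0

Best-Fit: [2,3,3,4] [11] [9] [9] [10,2] [10] → 6 bins.
Total size 63; any packing needs at least ⌈63/12⌉ = 6 bins.
So 6 is already optimal.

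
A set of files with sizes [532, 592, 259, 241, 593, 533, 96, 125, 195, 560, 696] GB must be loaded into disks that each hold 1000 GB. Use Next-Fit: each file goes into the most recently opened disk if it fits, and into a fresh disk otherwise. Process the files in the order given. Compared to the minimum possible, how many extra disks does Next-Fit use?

Next-Fit: [532] [592,259] [241,593] [533,96,125,195] [560] [696] → 6 disks.
6 files exceed 500 GB (half the capacity), and no two of those can share a disk, so at least 6 disks are needed.
So 6 is already optimal.

0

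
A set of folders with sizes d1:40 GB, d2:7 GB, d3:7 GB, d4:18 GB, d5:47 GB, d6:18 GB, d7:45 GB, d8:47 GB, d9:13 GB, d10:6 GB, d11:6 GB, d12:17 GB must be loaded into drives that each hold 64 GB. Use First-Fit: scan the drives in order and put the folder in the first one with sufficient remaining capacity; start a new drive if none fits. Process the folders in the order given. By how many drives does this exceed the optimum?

First-Fit: [40,7,7,6] [18,18,13,6] [47,17] [45] [47] → 5 drives.
Total size 271 GB; any packing needs at least ⌈271/64⌉ = 5 drives.
So 5 is already optimal.

0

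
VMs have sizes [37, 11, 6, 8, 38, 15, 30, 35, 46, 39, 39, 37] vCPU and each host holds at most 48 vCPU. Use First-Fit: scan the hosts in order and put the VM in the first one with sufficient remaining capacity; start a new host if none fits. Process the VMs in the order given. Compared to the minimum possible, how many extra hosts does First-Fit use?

First-Fit: [37,11] [6,8,15] [38] [30] [35] [46] [39] [39] [37] → 9 hosts.
Total size 341 vCPU; any packing needs at least ⌈341/48⌉ = 8 hosts.
An optimal packing achieves that bound: [46] [39,8] [39,6] [38] [37,11] [37] [35] [30,15] → 8 hosts.
Excess: 9 − 8 = 1.

1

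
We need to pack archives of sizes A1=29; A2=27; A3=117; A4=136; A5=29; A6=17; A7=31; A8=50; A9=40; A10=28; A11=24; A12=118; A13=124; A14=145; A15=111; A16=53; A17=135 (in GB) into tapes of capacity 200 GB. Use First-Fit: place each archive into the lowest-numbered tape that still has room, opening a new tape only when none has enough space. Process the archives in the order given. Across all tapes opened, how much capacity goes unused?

tape 1: place A1 (29 GB), 171 GB left
tape 1: place A2 (27 GB), 144 GB left
tape 1: place A3 (117 GB), 27 GB left
tape 2: place A4 (136 GB), 64 GB left
tape 2: place A5 (29 GB), 35 GB left
tape 1: place A6 (17 GB), 10 GB left
tape 2: place A7 (31 GB), 4 GB left
tape 3: place A8 (50 GB), 150 GB left
tape 3: place A9 (40 GB), 110 GB left
tape 3: place A10 (28 GB), 82 GB left
tape 3: place A11 (24 GB), 58 GB left
tape 4: place A12 (118 GB), 82 GB left
tape 5: place A13 (124 GB), 76 GB left
tape 6: place A14 (145 GB), 55 GB left
tape 7: place A15 (111 GB), 89 GB left
tape 3: place A16 (53 GB), 5 GB left
tape 8: place A17 (135 GB), 65 GB left
8 tapes × 200 GB = 1600 GB; used 1214 GB; unused 386 GB.

386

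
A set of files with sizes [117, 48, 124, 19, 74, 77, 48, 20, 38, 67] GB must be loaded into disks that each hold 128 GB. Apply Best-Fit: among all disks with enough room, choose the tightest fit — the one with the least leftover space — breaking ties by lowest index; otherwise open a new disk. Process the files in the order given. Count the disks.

117 GB → disk 1 (remaining 11 GB)
48 GB → disk 2 (remaining 80 GB)
124 GB → disk 3 (remaining 4 GB)
19 GB → disk 2 (remaining 61 GB)
74 GB → disk 4 (remaining 54 GB)
77 GB → disk 5 (remaining 51 GB)
48 GB → disk 5 (remaining 3 GB)
20 GB → disk 4 (remaining 34 GB)
38 GB → disk 2 (remaining 23 GB)
67 GB → disk 6 (remaining 61 GB)

6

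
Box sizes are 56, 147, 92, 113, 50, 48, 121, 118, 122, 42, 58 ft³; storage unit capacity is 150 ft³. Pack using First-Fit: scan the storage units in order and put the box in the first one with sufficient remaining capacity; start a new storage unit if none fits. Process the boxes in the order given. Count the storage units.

storage unit 1: place 56 ft³, 94 ft³ left
storage unit 2: place 147 ft³, 3 ft³ left
storage unit 1: place 92 ft³, 2 ft³ left
storage unit 3: place 113 ft³, 37 ft³ left
storage unit 4: place 50 ft³, 100 ft³ left
storage unit 4: place 48 ft³, 52 ft³ left
storage unit 5: place 121 ft³, 29 ft³ left
storage unit 6: place 118 ft³, 32 ft³ left
storage unit 7: place 122 ft³, 28 ft³ left
storage unit 4: place 42 ft³, 10 ft³ left
storage unit 8: place 58 ft³, 92 ft³ left

8 storage units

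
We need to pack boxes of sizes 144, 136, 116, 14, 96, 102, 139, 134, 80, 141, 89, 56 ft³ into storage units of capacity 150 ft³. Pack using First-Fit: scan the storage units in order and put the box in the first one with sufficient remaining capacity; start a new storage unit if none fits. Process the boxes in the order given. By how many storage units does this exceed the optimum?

0

First-Fit: [144] [136,14] [116] [96] [102] [139] [134] [80,56] [141] [89] → 10 storage units.
10 boxes exceed 75 ft³ (half the capacity), and no two of those can share a storage unit, so at least 10 storage units are needed.
So 10 is already optimal.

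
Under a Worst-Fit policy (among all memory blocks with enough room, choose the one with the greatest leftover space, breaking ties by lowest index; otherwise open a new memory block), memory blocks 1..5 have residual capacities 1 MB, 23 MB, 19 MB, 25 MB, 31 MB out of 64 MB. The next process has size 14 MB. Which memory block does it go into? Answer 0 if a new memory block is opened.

Memory blocks with room: memory block 2 (23 MB), memory block 3 (19 MB), memory block 4 (25 MB), memory block 5 (31 MB).
Most room is memory block 5 with 31 MB free.

5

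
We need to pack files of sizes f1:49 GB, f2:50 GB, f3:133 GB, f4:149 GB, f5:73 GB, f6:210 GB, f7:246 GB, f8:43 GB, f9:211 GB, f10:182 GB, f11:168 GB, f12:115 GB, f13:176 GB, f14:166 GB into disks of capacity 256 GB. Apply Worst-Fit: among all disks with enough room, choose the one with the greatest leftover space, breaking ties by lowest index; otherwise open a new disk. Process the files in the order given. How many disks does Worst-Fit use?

disk 1: place f1 (49 GB), 207 GB left
disk 1: place f2 (50 GB), 157 GB left
disk 1: place f3 (133 GB), 24 GB left
disk 2: place f4 (149 GB), 107 GB left
disk 2: place f5 (73 GB), 34 GB left
disk 3: place f6 (210 GB), 46 GB left
disk 4: place f7 (246 GB), 10 GB left
disk 3: place f8 (43 GB), 3 GB left
disk 5: place f9 (211 GB), 45 GB left
disk 6: place f10 (182 GB), 74 GB left
disk 7: place f11 (168 GB), 88 GB left
disk 8: place f12 (115 GB), 141 GB left
disk 9: place f13 (176 GB), 80 GB left
disk 10: place f14 (166 GB), 90 GB left
Final disks: [49,50,133] [149,73] [210,43] [246] [211] [182] [168] [115] [176] [166].

10 disks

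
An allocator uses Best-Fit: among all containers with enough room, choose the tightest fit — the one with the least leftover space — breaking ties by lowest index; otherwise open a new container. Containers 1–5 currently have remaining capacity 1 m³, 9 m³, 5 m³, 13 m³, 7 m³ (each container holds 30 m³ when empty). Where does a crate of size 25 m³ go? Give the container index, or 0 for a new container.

No container has ≥ 25 m³ free, so a new container is opened.

0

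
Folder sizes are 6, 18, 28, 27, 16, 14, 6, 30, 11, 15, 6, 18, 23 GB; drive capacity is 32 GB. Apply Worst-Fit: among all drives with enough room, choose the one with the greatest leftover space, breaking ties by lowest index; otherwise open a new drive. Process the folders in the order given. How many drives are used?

8

6 GB → drive 1 (remaining 26 GB)
18 GB → drive 1 (remaining 8 GB)
28 GB → drive 2 (remaining 4 GB)
27 GB → drive 3 (remaining 5 GB)
16 GB → drive 4 (remaining 16 GB)
14 GB → drive 4 (remaining 2 GB)
6 GB → drive 1 (remaining 2 GB)
30 GB → drive 5 (remaining 2 GB)
11 GB → drive 6 (remaining 21 GB)
15 GB → drive 6 (remaining 6 GB)
6 GB → drive 6 (remaining 0 GB)
18 GB → drive 7 (remaining 14 GB)
23 GB → drive 8 (remaining 9 GB)
Final drives: [6,18,6] [28] [27] [16,14] [30] [11,15,6] [18] [23].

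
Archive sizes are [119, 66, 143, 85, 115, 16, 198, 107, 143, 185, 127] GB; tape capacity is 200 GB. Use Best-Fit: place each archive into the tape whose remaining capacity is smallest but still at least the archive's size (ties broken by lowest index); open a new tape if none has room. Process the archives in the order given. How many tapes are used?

8

Put 119 GB in tape 1; 81 GB remain.
Put 66 GB in tape 1; 15 GB remain.
Put 143 GB in tape 2; 57 GB remain.
Put 85 GB in tape 3; 115 GB remain.
Put 115 GB in tape 3; 0 GB remain.
Put 16 GB in tape 2; 41 GB remain.
Put 198 GB in tape 4; 2 GB remain.
Put 107 GB in tape 5; 93 GB remain.
Put 143 GB in tape 6; 57 GB remain.
Put 185 GB in tape 7; 15 GB remain.
Put 127 GB in tape 8; 73 GB remain.
Final tapes: [119,66] [143,16] [85,115] [198] [107] [143] [185] [127].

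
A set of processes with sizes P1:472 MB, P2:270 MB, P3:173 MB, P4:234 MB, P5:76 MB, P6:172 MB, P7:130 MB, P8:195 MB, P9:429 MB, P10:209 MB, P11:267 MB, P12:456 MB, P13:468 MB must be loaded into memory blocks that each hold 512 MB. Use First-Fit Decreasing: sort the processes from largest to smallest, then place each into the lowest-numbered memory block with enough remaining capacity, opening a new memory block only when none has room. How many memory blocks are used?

8 memory blocks

Sorted descending: 472, 468, 456, 429, 270, 267, 234, 209, 195, 173, 172, 130, 76.
memory block 1: place 472 MB, 40 MB left
memory block 2: place 468 MB, 44 MB left
memory block 3: place 456 MB, 56 MB left
memory block 4: place 429 MB, 83 MB left
memory block 5: place 270 MB, 242 MB left
memory block 6: place 267 MB, 245 MB left
memory block 5: place 234 MB, 8 MB left
memory block 6: place 209 MB, 36 MB left
memory block 7: place 195 MB, 317 MB left
memory block 7: place 173 MB, 144 MB left
memory block 8: place 172 MB, 340 MB left
memory block 7: place 130 MB, 14 MB left
memory block 4: place 76 MB, 7 MB left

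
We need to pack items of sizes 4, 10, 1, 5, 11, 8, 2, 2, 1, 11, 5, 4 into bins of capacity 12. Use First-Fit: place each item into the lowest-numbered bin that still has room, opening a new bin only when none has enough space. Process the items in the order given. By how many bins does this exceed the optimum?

0

First-Fit: [4,1,5,2] [10,2] [11,1] [8,4] [11] [5] → 6 bins.
Total size 64; any packing needs at least ⌈64/12⌉ = 6 bins.
So 6 is already optimal.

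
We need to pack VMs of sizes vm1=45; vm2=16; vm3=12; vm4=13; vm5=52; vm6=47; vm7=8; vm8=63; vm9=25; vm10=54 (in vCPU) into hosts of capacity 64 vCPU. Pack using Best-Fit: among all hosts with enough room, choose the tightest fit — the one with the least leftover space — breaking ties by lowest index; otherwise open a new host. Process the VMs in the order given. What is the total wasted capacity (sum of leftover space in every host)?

host 1: place vm1 (45 vCPU), 19 vCPU left
host 1: place vm2 (16 vCPU), 3 vCPU left
host 2: place vm3 (12 vCPU), 52 vCPU left
host 2: place vm4 (13 vCPU), 39 vCPU left
host 3: place vm5 (52 vCPU), 12 vCPU left
host 4: place vm6 (47 vCPU), 17 vCPU left
host 3: place vm7 (8 vCPU), 4 vCPU left
host 5: place vm8 (63 vCPU), 1 vCPU left
host 2: place vm9 (25 vCPU), 14 vCPU left
host 6: place vm10 (54 vCPU), 10 vCPU left
6 hosts × 64 vCPU = 384 vCPU; used 335 vCPU; unused 49 vCPU.

49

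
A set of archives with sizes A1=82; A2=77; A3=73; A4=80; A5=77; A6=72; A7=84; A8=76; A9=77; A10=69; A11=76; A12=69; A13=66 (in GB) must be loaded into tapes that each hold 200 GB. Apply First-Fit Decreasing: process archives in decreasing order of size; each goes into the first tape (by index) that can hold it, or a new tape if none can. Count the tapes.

7

Sorted descending: 84, 82, 80, 77, 77, 77, 76, 76, 73, 72, 69, 69, 66.
84 GB → tape 1 (remaining 116 GB)
82 GB → tape 1 (remaining 34 GB)
80 GB → tape 2 (remaining 120 GB)
77 GB → tape 2 (remaining 43 GB)
77 GB → tape 3 (remaining 123 GB)
77 GB → tape 3 (remaining 46 GB)
76 GB → tape 4 (remaining 124 GB)
76 GB → tape 4 (remaining 48 GB)
73 GB → tape 5 (remaining 127 GB)
72 GB → tape 5 (remaining 55 GB)
69 GB → tape 6 (remaining 131 GB)
69 GB → tape 6 (remaining 62 GB)
66 GB → tape 7 (remaining 134 GB)
Final tapes: [84,82] [80,77] [77,77] [76,76] [73,72] [69,69] [66].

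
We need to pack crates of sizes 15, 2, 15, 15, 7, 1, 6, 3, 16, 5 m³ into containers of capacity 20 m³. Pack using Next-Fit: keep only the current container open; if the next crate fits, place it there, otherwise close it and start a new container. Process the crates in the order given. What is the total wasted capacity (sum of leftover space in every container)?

container 1: place 15 m³, 5 m³ left
container 1: place 2 m³, 3 m³ left
container 2: place 15 m³, 5 m³ left
container 3: place 15 m³, 5 m³ left
container 4: place 7 m³, 13 m³ left
container 4: place 1 m³, 12 m³ left
container 4: place 6 m³, 6 m³ left
container 4: place 3 m³, 3 m³ left
container 5: place 16 m³, 4 m³ left
container 6: place 5 m³, 15 m³ left
6 containers × 20 m³ = 120 m³; used 85 m³; unused 35 m³.

35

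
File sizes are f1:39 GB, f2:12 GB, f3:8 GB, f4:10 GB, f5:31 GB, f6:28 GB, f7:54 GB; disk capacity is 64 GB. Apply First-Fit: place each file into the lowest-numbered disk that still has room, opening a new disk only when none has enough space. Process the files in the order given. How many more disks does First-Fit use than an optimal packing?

First-Fit: [39,12,8] [10,31] [28] [54] → 4 disks.
Total size 182 GB; any packing needs at least ⌈182/64⌉ = 3 disks.
An optimal packing achieves that bound: [54,10] [39,12,8] [31,28] → 3 disks.
Excess: 4 − 3 = 1.

1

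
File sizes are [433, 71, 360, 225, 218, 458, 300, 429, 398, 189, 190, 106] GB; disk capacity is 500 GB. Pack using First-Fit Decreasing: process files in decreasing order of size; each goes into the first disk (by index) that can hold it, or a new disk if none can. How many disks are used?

8

Sorted descending: 458, 433, 429, 398, 360, 300, 225, 218, 190, 189, 106, 71.
Put 458 GB in disk 1; 42 GB remain.
Put 433 GB in disk 2; 67 GB remain.
Put 429 GB in disk 3; 71 GB remain.
Put 398 GB in disk 4; 102 GB remain.
Put 360 GB in disk 5; 140 GB remain.
Put 300 GB in disk 6; 200 GB remain.
Put 225 GB in disk 7; 275 GB remain.
Put 218 GB in disk 7; 57 GB remain.
Put 190 GB in disk 6; 10 GB remain.
Put 189 GB in disk 8; 311 GB remain.
Put 106 GB in disk 5; 34 GB remain.
Put 71 GB in disk 3; 0 GB remain.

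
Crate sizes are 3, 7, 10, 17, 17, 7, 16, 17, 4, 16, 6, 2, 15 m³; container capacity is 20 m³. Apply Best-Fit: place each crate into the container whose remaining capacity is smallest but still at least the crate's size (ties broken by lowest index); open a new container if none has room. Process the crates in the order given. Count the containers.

3 m³ → container 1 (remaining 17 m³)
7 m³ → container 1 (remaining 10 m³)
10 m³ → container 1 (remaining 0 m³)
17 m³ → container 2 (remaining 3 m³)
17 m³ → container 3 (remaining 3 m³)
7 m³ → container 4 (remaining 13 m³)
16 m³ → container 5 (remaining 4 m³)
17 m³ → container 6 (remaining 3 m³)
4 m³ → container 5 (remaining 0 m³)
16 m³ → container 7 (remaining 4 m³)
6 m³ → container 4 (remaining 7 m³)
2 m³ → container 2 (remaining 1 m³)
15 m³ → container 8 (remaining 5 m³)
Final containers: [3,7,10] [17,2] [17] [7,6] [16,4] [17] [16] [15].

8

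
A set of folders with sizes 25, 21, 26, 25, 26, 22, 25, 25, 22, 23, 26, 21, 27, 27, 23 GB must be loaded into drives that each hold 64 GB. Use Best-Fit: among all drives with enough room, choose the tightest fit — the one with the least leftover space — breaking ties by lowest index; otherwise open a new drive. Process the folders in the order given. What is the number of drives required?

drive 1: place 25 GB, 39 GB left
drive 1: place 21 GB, 18 GB left
drive 2: place 26 GB, 38 GB left
drive 2: place 25 GB, 13 GB left
drive 3: place 26 GB, 38 GB left
drive 3: place 22 GB, 16 GB left
drive 4: place 25 GB, 39 GB left
drive 4: place 25 GB, 14 GB left
drive 5: place 22 GB, 42 GB left
drive 5: place 23 GB, 19 GB left
drive 6: place 26 GB, 38 GB left
drive 6: place 21 GB, 17 GB left
drive 7: place 27 GB, 37 GB left
drive 7: place 27 GB, 10 GB left
drive 8: place 23 GB, 41 GB left

8 drives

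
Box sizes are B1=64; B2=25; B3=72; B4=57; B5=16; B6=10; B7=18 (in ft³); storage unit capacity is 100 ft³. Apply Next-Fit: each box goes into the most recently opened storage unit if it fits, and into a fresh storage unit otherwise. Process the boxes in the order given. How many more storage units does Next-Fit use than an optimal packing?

1

Next-Fit: [64,25] [72] [57,16,10] [18] → 4 storage units.
Total size 262 ft³; any packing needs at least ⌈262/100⌉ = 3 storage units.
An optimal packing achieves that bound: [72,25] [64,18,16] [57,10] → 3 storage units.
Excess: 4 − 3 = 1.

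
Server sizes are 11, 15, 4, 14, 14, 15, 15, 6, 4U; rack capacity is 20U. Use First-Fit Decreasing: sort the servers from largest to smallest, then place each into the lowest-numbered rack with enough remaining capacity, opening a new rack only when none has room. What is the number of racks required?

6

Sorted descending: 15, 15, 15, 14, 14, 11, 6, 4, 4.
Put 15U in rack 1; 5U remain.
Put 15U in rack 2; 5U remain.
Put 15U in rack 3; 5U remain.
Put 14U in rack 4; 6U remain.
Put 14U in rack 5; 6U remain.
Put 11U in rack 6; 9U remain.
Put 6U in rack 4; 0U remain.
Put 4U in rack 1; 1U remain.
Put 4U in rack 2; 1U remain.
Final racks: [15,4] [15,4] [15] [14,6] [14] [11].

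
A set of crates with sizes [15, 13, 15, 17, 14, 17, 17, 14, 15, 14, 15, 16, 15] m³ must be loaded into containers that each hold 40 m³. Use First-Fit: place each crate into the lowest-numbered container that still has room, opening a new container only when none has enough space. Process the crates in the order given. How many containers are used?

container 1: place 15 m³, 25 m³ left
container 1: place 13 m³, 12 m³ left
container 2: place 15 m³, 25 m³ left
container 2: place 17 m³, 8 m³ left
container 3: place 14 m³, 26 m³ left
container 3: place 17 m³, 9 m³ left
container 4: place 17 m³, 23 m³ left
container 4: place 14 m³, 9 m³ left
container 5: place 15 m³, 25 m³ left
container 5: place 14 m³, 11 m³ left
container 6: place 15 m³, 25 m³ left
container 6: place 16 m³, 9 m³ left
container 7: place 15 m³, 25 m³ left

7 containers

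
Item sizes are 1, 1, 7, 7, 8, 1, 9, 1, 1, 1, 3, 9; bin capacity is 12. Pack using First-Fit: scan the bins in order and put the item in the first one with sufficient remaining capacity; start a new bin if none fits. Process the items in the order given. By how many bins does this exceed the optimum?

0

First-Fit: [1,1,7,1,1,1] [7,1,3] [8] [9] [9] → 5 bins.
Total size 49; any packing needs at least ⌈49/12⌉ = 5 bins.
So 5 is already optimal.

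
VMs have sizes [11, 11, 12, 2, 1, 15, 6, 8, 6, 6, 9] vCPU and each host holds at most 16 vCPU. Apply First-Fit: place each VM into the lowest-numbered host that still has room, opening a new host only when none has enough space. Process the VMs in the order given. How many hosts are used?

7 hosts

host 1: place 11 vCPU, 5 vCPU left
host 2: place 11 vCPU, 5 vCPU left
host 3: place 12 vCPU, 4 vCPU left
host 1: place 2 vCPU, 3 vCPU left
host 1: place 1 vCPU, 2 vCPU left
host 4: place 15 vCPU, 1 vCPU left
host 5: place 6 vCPU, 10 vCPU left
host 5: place 8 vCPU, 2 vCPU left
host 6: place 6 vCPU, 10 vCPU left
host 6: place 6 vCPU, 4 vCPU left
host 7: place 9 vCPU, 7 vCPU left
Final hosts: [11,2,1] [11] [12] [15] [6,8] [6,6] [9].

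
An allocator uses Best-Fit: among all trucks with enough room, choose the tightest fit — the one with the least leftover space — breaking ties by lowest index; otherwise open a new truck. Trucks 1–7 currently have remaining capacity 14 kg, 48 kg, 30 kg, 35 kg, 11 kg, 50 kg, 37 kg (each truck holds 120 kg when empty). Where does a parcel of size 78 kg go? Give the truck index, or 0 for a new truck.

No truck has ≥ 78 kg free, so a new truck is opened.

0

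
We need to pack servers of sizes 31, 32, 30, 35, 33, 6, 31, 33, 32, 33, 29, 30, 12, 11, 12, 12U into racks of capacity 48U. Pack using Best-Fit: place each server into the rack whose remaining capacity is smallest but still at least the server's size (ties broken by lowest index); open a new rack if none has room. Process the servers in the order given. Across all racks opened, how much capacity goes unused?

126

rack 1: place 31U, 17U left
rack 2: place 32U, 16U left
rack 3: place 30U, 18U left
rack 4: place 35U, 13U left
rack 5: place 33U, 15U left
rack 4: place 6U, 7U left
rack 6: place 31U, 17U left
rack 7: place 33U, 15U left
rack 8: place 32U, 16U left
rack 9: place 33U, 15U left
rack 10: place 29U, 19U left
rack 11: place 30U, 18U left
rack 5: place 12U, 3U left
rack 7: place 11U, 4U left
rack 9: place 12U, 3U left
rack 2: place 12U, 4U left
11 racks × 48U = 528U; used 402U; unused 126U.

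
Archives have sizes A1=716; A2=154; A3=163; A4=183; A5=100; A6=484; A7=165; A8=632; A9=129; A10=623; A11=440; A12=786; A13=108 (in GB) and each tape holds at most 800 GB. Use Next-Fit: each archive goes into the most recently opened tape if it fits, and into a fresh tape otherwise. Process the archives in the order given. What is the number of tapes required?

8

A1 (716 GB) → tape 1 (remaining 84 GB)
A2 (154 GB) → tape 2 (remaining 646 GB)
A3 (163 GB) → tape 2 (remaining 483 GB)
A4 (183 GB) → tape 2 (remaining 300 GB)
A5 (100 GB) → tape 2 (remaining 200 GB)
A6 (484 GB) → tape 3 (remaining 316 GB)
A7 (165 GB) → tape 3 (remaining 151 GB)
A8 (632 GB) → tape 4 (remaining 168 GB)
A9 (129 GB) → tape 4 (remaining 39 GB)
A10 (623 GB) → tape 5 (remaining 177 GB)
A11 (440 GB) → tape 6 (remaining 360 GB)
A12 (786 GB) → tape 7 (remaining 14 GB)
A13 (108 GB) → tape 8 (remaining 692 GB)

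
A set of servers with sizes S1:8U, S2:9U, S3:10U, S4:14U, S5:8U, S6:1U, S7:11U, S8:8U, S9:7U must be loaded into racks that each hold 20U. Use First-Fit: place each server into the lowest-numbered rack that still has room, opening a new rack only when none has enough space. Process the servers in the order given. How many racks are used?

5

Put S1 (8U) in rack 1; 12U remain.
Put S2 (9U) in rack 1; 3U remain.
Put S3 (10U) in rack 2; 10U remain.
Put S4 (14U) in rack 3; 6U remain.
Put S5 (8U) in rack 2; 2U remain.
Put S6 (1U) in rack 1; 2U remain.
Put S7 (11U) in rack 4; 9U remain.
Put S8 (8U) in rack 4; 1U remain.
Put S9 (7U) in rack 5; 13U remain.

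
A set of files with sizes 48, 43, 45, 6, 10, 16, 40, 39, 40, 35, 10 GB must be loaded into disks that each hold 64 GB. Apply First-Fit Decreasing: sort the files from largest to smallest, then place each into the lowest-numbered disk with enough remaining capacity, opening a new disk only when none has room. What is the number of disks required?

7

Sorted descending: 48, 45, 43, 40, 40, 39, 35, 16, 10, 10, 6.
48 GB → disk 1 (remaining 16 GB)
45 GB → disk 2 (remaining 19 GB)
43 GB → disk 3 (remaining 21 GB)
40 GB → disk 4 (remaining 24 GB)
40 GB → disk 5 (remaining 24 GB)
39 GB → disk 6 (remaining 25 GB)
35 GB → disk 7 (remaining 29 GB)
16 GB → disk 1 (remaining 0 GB)
10 GB → disk 2 (remaining 9 GB)
10 GB → disk 3 (remaining 11 GB)
6 GB → disk 2 (remaining 3 GB)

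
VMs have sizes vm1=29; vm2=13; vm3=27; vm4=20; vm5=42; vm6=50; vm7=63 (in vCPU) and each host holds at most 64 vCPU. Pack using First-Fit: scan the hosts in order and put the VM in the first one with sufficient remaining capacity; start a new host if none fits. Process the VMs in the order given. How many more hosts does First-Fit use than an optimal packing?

First-Fit: [29,13,20] [27] [42] [50] [63] → 5 hosts.
Total size 244 vCPU; any packing needs at least ⌈244/64⌉ = 4 hosts.
An optimal packing achieves that bound: [63] [50,13] [42,20] [29,27] → 4 hosts.
Excess: 5 − 4 = 1.

1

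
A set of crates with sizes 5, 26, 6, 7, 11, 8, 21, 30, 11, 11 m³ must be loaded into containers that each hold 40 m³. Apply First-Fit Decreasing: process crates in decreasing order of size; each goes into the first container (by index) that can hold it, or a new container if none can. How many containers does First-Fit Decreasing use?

Sorted descending: 30, 26, 21, 11, 11, 11, 8, 7, 6, 5.
30 m³ → container 1 (remaining 10 m³)
26 m³ → container 2 (remaining 14 m³)
21 m³ → container 3 (remaining 19 m³)
11 m³ → container 2 (remaining 3 m³)
11 m³ → container 3 (remaining 8 m³)
11 m³ → container 4 (remaining 29 m³)
8 m³ → container 1 (remaining 2 m³)
7 m³ → container 3 (remaining 1 m³)
6 m³ → container 4 (remaining 23 m³)
5 m³ → container 4 (remaining 18 m³)

4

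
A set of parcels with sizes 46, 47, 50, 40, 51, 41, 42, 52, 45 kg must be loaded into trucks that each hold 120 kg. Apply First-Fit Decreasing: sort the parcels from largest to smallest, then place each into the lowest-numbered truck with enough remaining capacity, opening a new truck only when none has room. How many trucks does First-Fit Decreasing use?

5 trucks

Sorted descending: 52, 51, 50, 47, 46, 45, 42, 41, 40.
Put 52 kg in truck 1; 68 kg remain.
Put 51 kg in truck 1; 17 kg remain.
Put 50 kg in truck 2; 70 kg remain.
Put 47 kg in truck 2; 23 kg remain.
Put 46 kg in truck 3; 74 kg remain.
Put 45 kg in truck 3; 29 kg remain.
Put 42 kg in truck 4; 78 kg remain.
Put 41 kg in truck 4; 37 kg remain.
Put 40 kg in truck 5; 80 kg remain.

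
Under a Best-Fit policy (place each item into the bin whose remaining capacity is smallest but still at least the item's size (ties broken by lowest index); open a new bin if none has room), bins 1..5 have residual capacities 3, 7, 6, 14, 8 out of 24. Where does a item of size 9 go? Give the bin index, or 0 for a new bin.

Bins with room: bin 4 (14).
Tightest fit is bin 4 with 14 free.

4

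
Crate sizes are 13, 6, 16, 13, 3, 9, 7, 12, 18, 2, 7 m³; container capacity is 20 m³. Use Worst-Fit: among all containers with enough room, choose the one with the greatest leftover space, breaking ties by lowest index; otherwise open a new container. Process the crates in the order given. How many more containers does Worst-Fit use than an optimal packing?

1

Worst-Fit: [13,6] [16] [13,3] [9,7] [12,2] [18] [7] → 7 containers.
Total size 106 m³; any packing needs at least ⌈106/20⌉ = 6 containers.
An optimal packing achieves that bound: [18,2] [16,3] [13,7] [13,7] [12,6] [9] → 6 containers.
Excess: 7 − 6 = 1.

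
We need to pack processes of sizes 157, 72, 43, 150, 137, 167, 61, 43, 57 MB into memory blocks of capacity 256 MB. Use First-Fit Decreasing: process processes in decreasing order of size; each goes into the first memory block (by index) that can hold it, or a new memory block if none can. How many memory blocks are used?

Sorted descending: 167, 157, 150, 137, 72, 61, 57, 43, 43.
Put 167 MB in memory block 1; 89 MB remain.
Put 157 MB in memory block 2; 99 MB remain.
Put 150 MB in memory block 3; 106 MB remain.
Put 137 MB in memory block 4; 119 MB remain.
Put 72 MB in memory block 1; 17 MB remain.
Put 61 MB in memory block 2; 38 MB remain.
Put 57 MB in memory block 3; 49 MB remain.
Put 43 MB in memory block 3; 6 MB remain.
Put 43 MB in memory block 4; 76 MB remain.
Final memory blocks: [167,72] [157,61] [150,57,43] [137,43].

4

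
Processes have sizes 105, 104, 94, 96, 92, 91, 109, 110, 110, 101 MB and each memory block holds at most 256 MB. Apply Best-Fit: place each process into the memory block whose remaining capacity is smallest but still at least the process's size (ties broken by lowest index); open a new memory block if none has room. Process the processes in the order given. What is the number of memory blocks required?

5

Put 105 MB in memory block 1; 151 MB remain.
Put 104 MB in memory block 1; 47 MB remain.
Put 94 MB in memory block 2; 162 MB remain.
Put 96 MB in memory block 2; 66 MB remain.
Put 92 MB in memory block 3; 164 MB remain.
Put 91 MB in memory block 3; 73 MB remain.
Put 109 MB in memory block 4; 147 MB remain.
Put 110 MB in memory block 4; 37 MB remain.
Put 110 MB in memory block 5; 146 MB remain.
Put 101 MB in memory block 5; 45 MB remain.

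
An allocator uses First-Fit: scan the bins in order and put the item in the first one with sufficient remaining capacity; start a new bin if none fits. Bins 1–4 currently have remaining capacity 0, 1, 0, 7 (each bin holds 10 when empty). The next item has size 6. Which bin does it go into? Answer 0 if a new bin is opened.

4

Bins with room: bin 4 (7).
The first with room is bin 4.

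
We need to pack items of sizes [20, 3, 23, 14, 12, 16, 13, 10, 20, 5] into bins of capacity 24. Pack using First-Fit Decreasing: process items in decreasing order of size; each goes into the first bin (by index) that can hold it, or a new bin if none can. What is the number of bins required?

7

Sorted descending: 23, 20, 20, 16, 14, 13, 12, 10, 5, 3.
23 → bin 1 (remaining 1)
20 → bin 2 (remaining 4)
20 → bin 3 (remaining 4)
16 → bin 4 (remaining 8)
14 → bin 5 (remaining 10)
13 → bin 6 (remaining 11)
12 → bin 7 (remaining 12)
10 → bin 5 (remaining 0)
5 → bin 4 (remaining 3)
3 → bin 2 (remaining 1)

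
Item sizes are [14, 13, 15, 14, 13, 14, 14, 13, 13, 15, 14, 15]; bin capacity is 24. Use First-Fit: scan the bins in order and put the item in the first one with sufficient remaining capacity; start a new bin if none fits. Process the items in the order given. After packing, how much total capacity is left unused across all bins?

bin 1: place 14, 10 left
bin 2: place 13, 11 left
bin 3: place 15, 9 left
bin 4: place 14, 10 left
bin 5: place 13, 11 left
bin 6: place 14, 10 left
bin 7: place 14, 10 left
bin 8: place 13, 11 left
bin 9: place 13, 11 left
bin 10: place 15, 9 left
bin 11: place 14, 10 left
bin 12: place 15, 9 left
12 bins × 24 = 288; used 167; unused 121.

121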